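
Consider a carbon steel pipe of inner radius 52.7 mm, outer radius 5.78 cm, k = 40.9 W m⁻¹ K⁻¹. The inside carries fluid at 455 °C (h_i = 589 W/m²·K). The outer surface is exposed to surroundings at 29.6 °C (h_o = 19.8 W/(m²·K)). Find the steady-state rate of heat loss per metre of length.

Treat each layer as a resistance in series:
  R'_conv,in = 1/(2πr h) = 1/(2π·0.0527·589) = 0.005127 m·K/W
  R'_carbon steel = ln(0.0578/0.0527)/(2πk) = 0.09237/(2π·40.9) = 3.595×10^-4 m·K/W
  R'_conv,out = 1/(2πr h) = 1/(2π·0.0578·19.8) = 0.1391 m·K/W
ΣR = 0.005127 + 3.595×10^-4 + 0.1391 = 0.1446 m·K/W
Q' = ΔT/ΣR = (455 °C − 29.6 °C)/0.1446 = 2940 W/m

Q' = 2940 W/m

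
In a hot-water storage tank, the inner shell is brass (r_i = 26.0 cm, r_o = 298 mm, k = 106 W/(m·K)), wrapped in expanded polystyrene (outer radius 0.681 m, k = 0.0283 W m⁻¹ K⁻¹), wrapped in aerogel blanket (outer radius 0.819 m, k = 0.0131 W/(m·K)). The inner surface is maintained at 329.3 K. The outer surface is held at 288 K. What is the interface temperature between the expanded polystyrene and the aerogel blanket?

Resistance network (inner→outer):
  R_brass = (1/0.260 − 1/0.298)/(4πk) = 0.4904/(4π·106) = 3.682×10^-4 K/W
  R_expanded polystyrene = (1/0.298 − 1/0.681)/(4πk) = 1.887/(4π·0.0283) = 5.307 K/W
  R_aerogel blanket = (1/0.681 − 1/0.819)/(4πk) = 0.2474/(4π·0.0131) = 1.503 K/W
ΣR = 3.682×10^-4 + 5.307 + 1.503 = 6.810 K/W
Q = ΔT/ΣR = (329.3 K − 288 K)/6.810 = 6.065 W
From the inner boundary to the expanded polystyrene/aerogel blanket interface, ΣR_partial = 5.307 K/W.
T_interface = T_in − Q·ΣR_partial = 329.3 K − (6.065)(5.307) = 297.1 K

T = 297.1 K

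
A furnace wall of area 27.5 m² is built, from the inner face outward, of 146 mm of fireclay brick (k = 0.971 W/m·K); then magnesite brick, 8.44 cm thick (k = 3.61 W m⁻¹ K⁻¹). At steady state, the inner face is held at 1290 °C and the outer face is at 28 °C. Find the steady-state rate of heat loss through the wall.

Series thermal resistances, inner to outer:
  R_fireclay brick = L/(kA) = 0.146/(0.971·27.5) = 0.005468 K/W
  R_magnesite brick = L/(kA) = 0.0844/(3.61·27.5) = 8.502×10^-4 K/W
ΣR = 0.005468 + 8.502×10^-4 = 0.006318 K/W
Q = ΔT/ΣR = (1290 °C − 28 °C)/0.006318 = 2.00×10^5 W

Q = 200 kW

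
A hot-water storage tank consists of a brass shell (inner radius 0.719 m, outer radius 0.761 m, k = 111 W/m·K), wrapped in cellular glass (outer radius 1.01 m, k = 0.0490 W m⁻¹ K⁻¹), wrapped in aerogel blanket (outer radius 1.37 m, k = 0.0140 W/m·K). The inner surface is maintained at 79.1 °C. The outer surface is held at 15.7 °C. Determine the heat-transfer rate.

Series thermal resistances, inner to outer:
  R_brass = (1/0.719 − 1/0.761)/(4πk) = 0.07676/(4π·111) = 5.503×10^-5 K/W
  R_cellular glass = (1/0.761 − 1/1.01)/(4πk) = 0.3240/(4π·0.0490) = 0.5261 K/W
  R_aerogel blanket = (1/1.01 − 1/1.37)/(4πk) = 0.2602/(4π·0.0140) = 1.479 K/W
ΣR = 5.503×10^-5 + 0.5261 + 1.479 = 2.005 K/W
Q = ΔT/ΣR = (79.1 °C − 15.7 °C)/2.005 = 31.6 W

Q = 31.6 W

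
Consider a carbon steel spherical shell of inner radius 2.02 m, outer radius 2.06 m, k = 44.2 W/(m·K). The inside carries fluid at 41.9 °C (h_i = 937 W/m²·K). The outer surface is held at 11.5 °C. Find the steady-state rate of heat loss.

Q = 797 kW

Series thermal resistances, inner to outer:
  R_conv,in = 1/(4πr²h) = 1/(4π·2.02²·937) = 2.081×10^-5 K/W
  R_carbon steel = (1/2.02 − 1/2.06)/(4πk) = 0.009613/(4π·44.2) = 1.731×10^-5 K/W
ΣR = 2.081×10^-5 + 1.731×10^-5 = 3.812×10^-5 K/W
Q = ΔT/ΣR = (41.9 °C − 11.5 °C)/3.812×10^-5 = 7.97×10^5 W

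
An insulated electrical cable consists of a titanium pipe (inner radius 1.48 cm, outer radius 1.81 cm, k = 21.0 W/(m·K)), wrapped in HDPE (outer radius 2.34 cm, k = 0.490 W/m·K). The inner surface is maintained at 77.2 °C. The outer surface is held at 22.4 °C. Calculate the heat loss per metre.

Resistance network (inner→outer):
  R'_titanium = ln(0.0181/0.0148)/(2πk) = 0.2013/(2π·21.0) = 0.001525 m·K/W
  R'_HDPE = ln(0.0234/0.0181)/(2πk) = 0.2568/(2π·0.490) = 0.08342 m·K/W
ΣR = 0.001525 + 0.08342 = 0.08494 m·K/W
Q' = ΔT/ΣR = (77.2 °C − 22.4 °C)/0.08494 = 645 W/m

Q' = 645 W/m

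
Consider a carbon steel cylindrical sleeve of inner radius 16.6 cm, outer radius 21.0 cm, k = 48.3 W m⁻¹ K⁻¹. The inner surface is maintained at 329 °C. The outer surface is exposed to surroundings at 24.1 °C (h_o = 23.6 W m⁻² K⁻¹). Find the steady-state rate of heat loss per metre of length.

Q' = 9270 W/m

Series thermal resistances, inner to outer:
  R'_carbon steel = ln(0.210/0.166)/(2πk) = 0.2351/(2π·48.3) = 7.748×10^-4 m·K/W
  R'_conv,out = 1/(2πr h) = 1/(2π·0.210·23.6) = 0.03211 m·K/W
ΣR = 7.748×10^-4 + 0.03211 = 0.03288 m·K/W
Q' = ΔT/ΣR = (329 °C − 24.1 °C)/0.03288 = 9270 W/m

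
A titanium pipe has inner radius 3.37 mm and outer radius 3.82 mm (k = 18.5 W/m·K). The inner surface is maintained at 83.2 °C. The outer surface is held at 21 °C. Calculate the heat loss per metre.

Q' = 57.7 kW/m

Q' = 2πk·ΔT/ln(r₂/r₁) = 2π × 18.5 × 62.2 / ln(0.00382/0.00337) = 57700 W/m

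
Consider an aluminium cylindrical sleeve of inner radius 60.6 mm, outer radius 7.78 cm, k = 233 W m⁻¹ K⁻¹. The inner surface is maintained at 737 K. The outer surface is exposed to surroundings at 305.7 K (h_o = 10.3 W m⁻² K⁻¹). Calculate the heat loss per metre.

Q' = 2170 W/m

Series thermal resistances, inner to outer:
  R'_aluminium = ln(0.0778/0.0606)/(2πk) = 0.2498/(2π·233) = 1.707×10^-4 m·K/W
  R'_conv,out = 1/(2πr h) = 1/(2π·0.0778·10.3) = 0.1986 m·K/W
ΣR = 1.707×10^-4 + 0.1986 = 0.1988 m·K/W
Q' = ΔT/ΣR = (737 K − 305.7 K)/0.1988 = 2170 W/m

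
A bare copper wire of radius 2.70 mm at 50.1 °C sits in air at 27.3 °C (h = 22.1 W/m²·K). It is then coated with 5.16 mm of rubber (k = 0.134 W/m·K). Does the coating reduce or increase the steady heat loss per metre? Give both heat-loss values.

Critical radius for a cylinder: r_cr = k/h = 0.00606 m = 0.606 cm.
Outer radius after coating: r₂ = 0.00270 + 0.00516 = 0.00786 m.
r₁ < r_cr < r₂: heat loss rises to a maximum at r_cr then falls. Whether the coating helps depends on whether Q(r₂) has dropped back below Q(r₁).
Bare: R = 1/(2πr₁h) = 2.667 m·K/W; Q = 22.8/2.667 = 8.55 W/m.
Coated: R = R_cond + R_conv = 2.185 m·K/W; Q = 22.8/2.185 = 10.4 W/m.

increases: 8.55 → 10.4 W/m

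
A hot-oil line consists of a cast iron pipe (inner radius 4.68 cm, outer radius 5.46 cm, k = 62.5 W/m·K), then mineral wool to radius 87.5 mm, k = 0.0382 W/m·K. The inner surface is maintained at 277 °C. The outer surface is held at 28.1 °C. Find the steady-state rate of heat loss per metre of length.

Q' = 127 W/m

Treat each layer as a resistance in series:
  R'_cast iron = ln(0.0546/0.0468)/(2πk) = 0.1542/(2π·62.5) = 3.925×10^-4 m·K/W
  R'_mineral wool = ln(0.0875/0.0546)/(2πk) = 0.4716/(2π·0.0382) = 1.965 m·K/W
ΣR = 3.925×10^-4 + 1.965 = 1.965 m·K/W
Q' = ΔT/ΣR = (277 °C − 28.1 °C)/1.965 = 127 W/m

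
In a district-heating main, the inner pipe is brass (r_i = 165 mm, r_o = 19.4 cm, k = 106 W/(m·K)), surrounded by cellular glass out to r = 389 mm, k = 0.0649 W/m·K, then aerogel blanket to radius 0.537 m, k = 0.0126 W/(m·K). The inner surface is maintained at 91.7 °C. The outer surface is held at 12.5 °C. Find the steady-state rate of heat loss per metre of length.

Resistance network (inner→outer):
  R'_brass = ln(0.194/0.165)/(2πk) = 0.1619/(2π·106) = 2.431×10^-4 m·K/W
  R'_cellular glass = ln(0.389/0.194)/(2πk) = 0.6957/(2π·0.0649) = 1.706 m·K/W
  R'_aerogel blanket = ln(0.537/0.389)/(2πk) = 0.3224/(2π·0.0126) = 4.073 m·K/W
ΣR = 2.431×10^-4 + 1.706 + 4.073 = 5.779 m·K/W
Q' = ΔT/ΣR = (91.7 °C − 12.5 °C)/5.779 = 13.7 W/m

Q' = 13.7 W/m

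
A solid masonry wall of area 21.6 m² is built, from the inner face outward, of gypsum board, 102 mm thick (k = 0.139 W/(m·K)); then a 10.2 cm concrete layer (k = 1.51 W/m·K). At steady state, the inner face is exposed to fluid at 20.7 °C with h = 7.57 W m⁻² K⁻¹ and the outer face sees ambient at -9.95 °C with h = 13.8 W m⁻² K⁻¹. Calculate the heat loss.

Resistance network (inner→outer):
  R_conv,in = 1/(hA) = 1/(7.57·21.6) = 0.006116 K/W
  R_gypsum board = L/(kA) = 0.102/(0.139·21.6) = 0.03397 K/W
  R_concrete = L/(kA) = 0.102/(1.51·21.6) = 0.003127 K/W
  R_conv,out = 1/(hA) = 1/(13.8·21.6) = 0.003355 K/W
ΣR = 0.006116 + 0.03397 + 0.003127 + 0.003355 = 0.04657 K/W
Q = ΔT/ΣR = (20.7 °C − -9.95 °C)/0.04657 = 658 W

Q = 658 W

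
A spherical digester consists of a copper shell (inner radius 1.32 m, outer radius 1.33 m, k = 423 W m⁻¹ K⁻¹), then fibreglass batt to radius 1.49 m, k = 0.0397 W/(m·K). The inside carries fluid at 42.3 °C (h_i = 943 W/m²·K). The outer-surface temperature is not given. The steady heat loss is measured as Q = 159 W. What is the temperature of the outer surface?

Sum the resistances:
  R_conv,in = 1/(4πr²h) = 1/(4π·1.32²·943) = 4.843×10^-5 K/W
  R_copper = (1/1.32 − 1/1.33)/(4πk) = 0.005696/(4π·423) = 1.072×10^-6 K/W
  R_fibreglass batt = (1/1.33 − 1/1.49)/(4πk) = 0.08074/(4π·0.0397) = 0.1618 K/W
ΣR = 0.1619 K/W
ΔT = Q·ΣR = 159 × 0.1619 = 25.74 K
Heat flows outward, so T_out = T_in − ΔT = 42.3 − 25.74 = 16.6 °C

T_out = 16.6 °C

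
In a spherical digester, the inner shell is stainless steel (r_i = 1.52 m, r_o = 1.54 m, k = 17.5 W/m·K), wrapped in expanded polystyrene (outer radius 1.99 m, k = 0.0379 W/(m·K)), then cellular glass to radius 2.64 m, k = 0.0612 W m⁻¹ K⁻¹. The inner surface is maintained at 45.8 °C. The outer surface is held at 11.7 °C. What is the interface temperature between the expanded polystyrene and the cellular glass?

T = 23.4 °C

Series thermal resistances, inner to outer:
  R_stainless steel = (1/1.52 − 1/1.54)/(4πk) = 0.008544/(4π·17.5) = 3.885×10^-5 K/W
  R_expanded polystyrene = (1/1.54 − 1/1.99)/(4πk) = 0.1468/(4π·0.0379) = 0.3083 K/W
  R_cellular glass = (1/1.99 − 1/2.64)/(4πk) = 0.1237/(4π·0.0612) = 0.1609 K/W
ΣR = 3.885×10^-5 + 0.3083 + 0.1609 = 0.4692 K/W
Q = ΔT/ΣR = (45.8 °C − 11.7 °C)/0.4692 = 72.68 W
From the inner boundary to the expanded polystyrene/cellular glass interface, ΣR_partial = 0.3083 K/W.
T_interface = T_in − Q·ΣR_partial = 45.8 °C − (72.68)(0.3083) = 23.4 °C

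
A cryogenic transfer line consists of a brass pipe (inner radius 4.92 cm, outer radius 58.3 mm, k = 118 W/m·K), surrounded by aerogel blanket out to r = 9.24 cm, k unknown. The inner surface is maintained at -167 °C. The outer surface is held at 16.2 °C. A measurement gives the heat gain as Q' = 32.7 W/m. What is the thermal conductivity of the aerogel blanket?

k = 0.0131 W/m·K

ΣR = ΔT/Q' = |-167 − 16.2|/32.7 = 5.602 m·K/W
Known resistances:
  R'_brass = ln(0.0583/0.0492)/(2πk) = 0.1697/(2π·118) = 2.289×10^-4 m·K/W
R_aerogel blanket = ΣR − ΣR_known = 5.602 − 2.289×10^-4 = 5.602 m·K/W
ln(r₂/r₁)/(2πk) = 5.602 ⇒ k = 0.4605/(2π·5.602) = 0.0131 W/m·K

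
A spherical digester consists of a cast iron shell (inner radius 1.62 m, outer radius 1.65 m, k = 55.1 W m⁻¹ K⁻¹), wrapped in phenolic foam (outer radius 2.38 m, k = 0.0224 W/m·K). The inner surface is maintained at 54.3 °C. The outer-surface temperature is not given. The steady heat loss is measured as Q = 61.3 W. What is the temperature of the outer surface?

T_out = 13.8 °C

Sum the resistances:
  R_cast iron = (1/1.62 − 1/1.65)/(4πk) = 0.01122/(4π·55.1) = 1.621×10^-5 K/W
  R_phenolic foam = (1/1.65 − 1/2.38)/(4πk) = 0.1859/(4π·0.0224) = 0.6604 K/W
ΣR = 0.6604 K/W
ΔT = Q·ΣR = 61.3 × 0.6604 = 40.48 K
Heat flows outward, so T_out = T_in − ΔT = 54.3 − 40.48 = 13.8 °C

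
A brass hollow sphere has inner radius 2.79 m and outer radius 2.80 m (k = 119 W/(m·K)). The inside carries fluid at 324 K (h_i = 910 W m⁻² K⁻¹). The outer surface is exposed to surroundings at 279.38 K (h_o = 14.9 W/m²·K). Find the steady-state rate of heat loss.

Treat each layer as a resistance in series:
  R_conv,in = 1/(4πr²h) = 1/(4π·2.79²·910) = 1.123×10^-5 K/W
  R_brass = (1/2.79 − 1/2.80)/(4πk) = 0.001280/(4π·119) = 8.560×10^-7 K/W
  R_conv,out = 1/(4πr²h) = 1/(4π·2.80²·14.9) = 6.812×10^-4 K/W
ΣR = 1.123×10^-5 + 8.560×10^-7 + 6.812×10^-4 = 6.933×10^-4 K/W
Q = ΔT/ΣR = (324 K − 279.38 K)/6.933×10^-4 = 64400 W

Q = 64.4 kW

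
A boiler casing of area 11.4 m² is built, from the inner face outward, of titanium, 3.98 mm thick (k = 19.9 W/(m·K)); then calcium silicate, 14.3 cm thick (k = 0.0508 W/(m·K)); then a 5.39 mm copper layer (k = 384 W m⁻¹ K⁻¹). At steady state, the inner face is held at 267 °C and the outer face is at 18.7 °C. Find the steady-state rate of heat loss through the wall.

Q = 1010 W

Resistance network (inner→outer):
  R_titanium = L/(kA) = 0.00398/(19.9·11.4) = 1.754×10^-5 K/W
  R_calcium silicate = L/(kA) = 0.143/(0.0508·11.4) = 0.2469 K/W
  R_copper = L/(kA) = 0.00539/(384·11.4) = 1.231×10^-6 K/W
ΣR = 1.754×10^-5 + 0.2469 + 1.231×10^-6 = 0.2469 K/W
Q = ΔT/ΣR = (267 °C − 18.7 °C)/0.2469 = 1010 W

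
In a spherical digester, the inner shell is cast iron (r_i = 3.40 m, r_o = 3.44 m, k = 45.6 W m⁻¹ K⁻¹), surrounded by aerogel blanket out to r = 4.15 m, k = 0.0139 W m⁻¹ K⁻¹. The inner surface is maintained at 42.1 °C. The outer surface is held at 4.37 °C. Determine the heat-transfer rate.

Q = 133 W

Treat each layer as a resistance in series:
  R_cast iron = (1/3.40 − 1/3.44)/(4πk) = 0.003420/(4π·45.6) = 5.968×10^-6 K/W
  R_aerogel blanket = (1/3.44 − 1/4.15)/(4πk) = 0.04973/(4π·0.0139) = 0.2847 K/W
ΣR = 5.968×10^-6 + 0.2847 = 0.2847 K/W
Q = ΔT/ΣR = (42.1 °C − 4.37 °C)/0.2847 = 133 W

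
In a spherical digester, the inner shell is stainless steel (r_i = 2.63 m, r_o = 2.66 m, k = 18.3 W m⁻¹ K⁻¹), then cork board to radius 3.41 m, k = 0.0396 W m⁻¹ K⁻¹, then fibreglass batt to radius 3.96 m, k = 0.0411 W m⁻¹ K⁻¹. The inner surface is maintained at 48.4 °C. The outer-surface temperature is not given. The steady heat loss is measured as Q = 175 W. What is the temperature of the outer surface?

Sum the resistances:
  R_stainless steel = (1/2.63 − 1/2.66)/(4πk) = 0.004288/(4π·18.3) = 1.865×10^-5 K/W
  R_cork board = (1/2.66 − 1/3.41)/(4πk) = 0.08268/(4π·0.0396) = 0.1662 K/W
  R_fibreglass batt = (1/3.41 − 1/3.96)/(4πk) = 0.04073/(4π·0.0411) = 0.07886 K/W
ΣR = 0.2450 K/W
ΔT = Q·ΣR = 175 × 0.2450 = 42.88 K
Heat flows outward, so T_out = T_in − ΔT = 48.4 − 42.88 = 5.52 °C

T_out = 5.52 °C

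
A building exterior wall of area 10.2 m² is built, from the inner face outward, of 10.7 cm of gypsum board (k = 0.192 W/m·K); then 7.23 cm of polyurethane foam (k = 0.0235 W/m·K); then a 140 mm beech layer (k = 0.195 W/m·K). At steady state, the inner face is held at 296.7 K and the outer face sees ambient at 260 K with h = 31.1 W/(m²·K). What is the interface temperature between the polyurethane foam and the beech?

T = 266.28 K

Treat each layer as a resistance in series:
  R_gypsum board = L/(kA) = 0.107/(0.192·10.2) = 0.05464 K/W
  R_polyurethane foam = L/(kA) = 0.0723/(0.0235·10.2) = 0.3016 K/W
  R_beech = L/(kA) = 0.140/(0.195·10.2) = 0.07039 K/W
  R_conv,out = 1/(hA) = 1/(31.1·10.2) = 0.003152 K/W
ΣR = 0.05464 + 0.3016 + 0.07039 + 0.003152 = 0.4298 K/W
Q = ΔT/ΣR = (296.7 K − 260 K)/0.4298 = 85.39 W
From the inner boundary to the polyurethane foam/beech interface, ΣR_partial = 0.3562 K/W.
T_interface = T_in − Q·ΣR_partial = 296.7 K − (85.39)(0.3562) = 266.28 K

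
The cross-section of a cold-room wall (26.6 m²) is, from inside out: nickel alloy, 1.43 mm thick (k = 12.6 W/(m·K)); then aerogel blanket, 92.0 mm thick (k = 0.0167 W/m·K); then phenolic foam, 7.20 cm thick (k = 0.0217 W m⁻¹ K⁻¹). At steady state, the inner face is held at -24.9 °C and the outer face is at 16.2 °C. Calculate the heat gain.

Q = 124 W

Treat each layer as a resistance in series:
  R_nickel alloy = L/(kA) = 0.00143/(12.6·26.6) = 4.267×10^-6 K/W
  R_aerogel blanket = L/(kA) = 0.0920/(0.0167·26.6) = 0.2071 K/W
  R_phenolic foam = L/(kA) = 0.0720/(0.0217·26.6) = 0.1247 K/W
ΣR = 4.267×10^-6 + 0.2071 + 0.1247 = 0.3318 K/W
Q = ΔT/ΣR = (-24.9 °C − 16.2 °C)/0.3318 = -124 W
(Negative Q ⇒ heat flows inward; heat gain = 124 W.)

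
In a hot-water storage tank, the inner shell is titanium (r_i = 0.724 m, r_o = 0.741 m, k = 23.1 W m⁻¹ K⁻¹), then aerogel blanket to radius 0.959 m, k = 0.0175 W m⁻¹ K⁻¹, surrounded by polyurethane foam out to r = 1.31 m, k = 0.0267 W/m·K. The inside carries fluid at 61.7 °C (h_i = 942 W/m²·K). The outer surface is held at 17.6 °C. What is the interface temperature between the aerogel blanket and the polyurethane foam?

Series thermal resistances, inner to outer:
  R_conv,in = 1/(4πr²h) = 1/(4π·0.724²·942) = 1.612×10^-4 K/W
  R_titanium = (1/0.724 − 1/0.741)/(4πk) = 0.03169/(4π·23.1) = 1.092×10^-4 K/W
  R_aerogel blanket = (1/0.741 − 1/0.959)/(4πk) = 0.3068/(4π·0.0175) = 1.395 K/W
  R_polyurethane foam = (1/0.959 − 1/1.31)/(4πk) = 0.2794/(4π·0.0267) = 0.8327 K/W
ΣR = 1.612×10^-4 + 1.092×10^-4 + 1.395 + 0.8327 = 2.228 K/W
Q = ΔT/ΣR = (61.7 °C − 17.6 °C)/2.228 = 19.79 W
From the inner boundary to the aerogel blanket/polyurethane foam interface, ΣR_partial = 1.395 K/W.
T_interface = T_in − Q·ΣR_partial = 61.7 °C − (19.79)(1.395) = 34.1 °C

T = 34.1 °C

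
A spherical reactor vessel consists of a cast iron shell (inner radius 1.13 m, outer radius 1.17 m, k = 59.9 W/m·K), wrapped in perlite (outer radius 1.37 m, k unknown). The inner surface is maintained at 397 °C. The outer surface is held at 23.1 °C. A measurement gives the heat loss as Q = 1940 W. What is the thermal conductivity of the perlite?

k = 0.0515 W/m·K

ΣR = ΔT/Q = |397 − 23.1|/1940 = 0.1927 K/W
Known resistances:
  R_cast iron = (1/1.13 − 1/1.17)/(4πk) = 0.03025/(4π·59.9) = 4.019×10^-5 K/W
R_perlite = ΣR − ΣR_known = 0.1927 − 4.019×10^-5 = 0.1927 K/W
(1/r₁−1/r₂)/(4πk) = 0.1927 ⇒ k = 0.1248/(4π·0.1927) = 0.0515 W/m·K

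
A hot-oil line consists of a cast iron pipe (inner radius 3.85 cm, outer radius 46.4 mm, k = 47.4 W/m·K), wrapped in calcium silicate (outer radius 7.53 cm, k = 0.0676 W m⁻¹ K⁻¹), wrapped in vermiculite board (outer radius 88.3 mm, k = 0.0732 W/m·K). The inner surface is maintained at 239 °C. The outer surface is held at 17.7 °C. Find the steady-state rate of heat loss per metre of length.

Q' = 149 W/m

Treat each layer as a resistance in series:
  R'_cast iron = ln(0.0464/0.0385)/(2πk) = 0.1866/(2π·47.4) = 6.267×10^-4 m·K/W
  R'_calcium silicate = ln(0.0753/0.0464)/(2πk) = 0.4842/(2π·0.0676) = 1.140 m·K/W
  R'_vermiculite board = ln(0.0883/0.0753)/(2πk) = 0.1593/(2π·0.0732) = 0.3463 m·K/W
ΣR = 6.267×10^-4 + 1.140 + 0.3463 = 1.487 m·K/W
Q' = ΔT/ΣR = (239 °C − 17.7 °C)/1.487 = 149 W/m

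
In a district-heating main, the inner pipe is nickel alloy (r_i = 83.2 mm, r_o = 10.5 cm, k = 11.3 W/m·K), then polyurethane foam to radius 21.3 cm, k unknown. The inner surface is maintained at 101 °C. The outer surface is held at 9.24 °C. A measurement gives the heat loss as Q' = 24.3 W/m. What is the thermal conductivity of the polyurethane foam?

ΣR = ΔT/Q' = |101 − 9.24|/24.3 = 3.776 m·K/W
Known resistances:
  R'_nickel alloy = ln(0.105/0.0832)/(2πk) = 0.2327/(2π·11.3) = 0.003278 m·K/W
R_polyurethane foam = ΣR − ΣR_known = 3.776 − 0.003278 = 3.773 m·K/W
ln(r₂/r₁)/(2πk) = 3.773 ⇒ k = 0.7073/(2π·3.773) = 0.0298 W/m·K

k = 0.0298 W/m·K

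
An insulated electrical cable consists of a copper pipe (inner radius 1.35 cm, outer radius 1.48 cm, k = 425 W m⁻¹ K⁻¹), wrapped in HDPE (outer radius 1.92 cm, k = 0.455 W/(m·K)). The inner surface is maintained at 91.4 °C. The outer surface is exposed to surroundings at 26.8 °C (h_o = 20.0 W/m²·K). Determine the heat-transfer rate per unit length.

Q' = 128 W/m

Resistance network (inner→outer):
  R'_copper = ln(0.0148/0.0135)/(2πk) = 0.09194/(2π·425) = 3.443×10^-5 m·K/W
  R'_HDPE = ln(0.0192/0.0148)/(2πk) = 0.2603/(2π·0.455) = 0.09104 m·K/W
  R'_conv,out = 1/(2πr h) = 1/(2π·0.0192·20.0) = 0.4145 m·K/W
ΣR = 3.443×10^-5 + 0.09104 + 0.4145 = 0.5056 m·K/W
Q' = ΔT/ΣR = (91.4 °C − 26.8 °C)/0.5056 = 128 W/m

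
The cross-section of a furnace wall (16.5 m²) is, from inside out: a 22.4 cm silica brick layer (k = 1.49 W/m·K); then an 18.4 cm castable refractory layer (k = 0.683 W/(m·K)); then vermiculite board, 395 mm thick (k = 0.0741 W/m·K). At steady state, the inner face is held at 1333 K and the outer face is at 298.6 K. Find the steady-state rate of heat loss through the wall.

Q = 2970 W

Resistance network (inner→outer):
  R_silica brick = L/(kA) = 0.224/(1.49·16.5) = 0.009111 K/W
  R_castable refractory = L/(kA) = 0.184/(0.683·16.5) = 0.01633 K/W
  R_vermiculite board = L/(kA) = 0.395/(0.0741·16.5) = 0.3231 K/W
ΣR = 0.009111 + 0.01633 + 0.3231 = 0.3485 K/W
Q = ΔT/ΣR = (1333 K − 298.6 K)/0.3485 = 2970 W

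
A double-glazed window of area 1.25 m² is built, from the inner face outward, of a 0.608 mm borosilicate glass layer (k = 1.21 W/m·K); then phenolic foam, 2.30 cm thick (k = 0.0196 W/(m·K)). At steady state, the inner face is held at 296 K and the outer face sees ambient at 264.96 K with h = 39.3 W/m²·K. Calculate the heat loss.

Q = 32.3 W

Resistance network (inner→outer):
  R_borosilicate glass = L/(kA) = 6.08×10^-4/(1.21·1.25) = 4.020×10^-4 K/W
  R_phenolic foam = L/(kA) = 0.0230/(0.0196·1.25) = 0.9388 K/W
  R_conv,out = 1/(hA) = 1/(39.3·1.25) = 0.02036 K/W
ΣR = 4.020×10^-4 + 0.9388 + 0.02036 = 0.9596 K/W
Q = ΔT/ΣR = (296 K − 264.96 K)/0.9596 = 32.3 W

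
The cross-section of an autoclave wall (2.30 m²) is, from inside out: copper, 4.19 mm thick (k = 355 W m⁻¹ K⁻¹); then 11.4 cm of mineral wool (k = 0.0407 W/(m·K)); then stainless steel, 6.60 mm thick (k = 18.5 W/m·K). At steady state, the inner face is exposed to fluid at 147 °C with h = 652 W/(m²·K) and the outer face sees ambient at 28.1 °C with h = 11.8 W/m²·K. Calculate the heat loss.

Series thermal resistances, inner to outer:
  R_conv,in = 1/(hA) = 1/(652·2.30) = 6.668×10^-4 K/W
  R_copper = L/(kA) = 0.00419/(355·2.30) = 5.132×10^-6 K/W
  R_mineral wool = L/(kA) = 0.114/(0.0407·2.30) = 1.218 K/W
  R_stainless steel = L/(kA) = 0.00660/(18.5·2.30) = 1.551×10^-4 K/W
  R_conv,out = 1/(hA) = 1/(11.8·2.30) = 0.03685 K/W
ΣR = 6.668×10^-4 + 5.132×10^-6 + 1.218 + 1.551×10^-4 + 0.03685 = 1.256 K/W
Q = ΔT/ΣR = (147 °C − 28.1 °C)/1.256 = 94.7 W

Q = 94.7 W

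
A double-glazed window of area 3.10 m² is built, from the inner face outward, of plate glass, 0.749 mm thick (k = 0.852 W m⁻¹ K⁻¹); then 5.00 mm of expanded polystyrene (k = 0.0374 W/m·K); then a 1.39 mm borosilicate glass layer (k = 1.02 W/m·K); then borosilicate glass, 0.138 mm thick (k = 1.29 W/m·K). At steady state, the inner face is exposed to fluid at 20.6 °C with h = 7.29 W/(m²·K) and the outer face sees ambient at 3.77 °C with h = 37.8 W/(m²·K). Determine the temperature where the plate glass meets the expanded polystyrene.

T = 12.8 °C

Series thermal resistances, inner to outer:
  R_conv,in = 1/(hA) = 1/(7.29·3.10) = 0.04425 K/W
  R_plate glass = L/(kA) = 7.49×10^-4/(0.852·3.10) = 2.836×10^-4 K/W
  R_expanded polystyrene = L/(kA) = 0.00500/(0.0374·3.10) = 0.04313 K/W
  R_borosilicate glass = L/(kA) = 0.00139/(1.02·3.10) = 4.396×10^-4 K/W
  R_borosilicate glass = L/(kA) = 1.38×10^-4/(1.29·3.10) = 3.451×10^-5 K/W
  R_conv,out = 1/(hA) = 1/(37.8·3.10) = 0.008534 K/W
ΣR = 0.04425 + 2.836×10^-4 + 0.04313 + 4.396×10^-4 + 3.451×10^-5 + 0.008534 = 0.09667 K/W
Q = ΔT/ΣR = (20.6 °C − 3.77 °C)/0.09667 = 174.1 W
From the inner boundary to the plate glass/expanded polystyrene interface, ΣR_partial = 0.04453 K/W.
T_interface = T_in − Q·ΣR_partial = 20.6 °C − (174.1)(0.04453) = 12.8 °C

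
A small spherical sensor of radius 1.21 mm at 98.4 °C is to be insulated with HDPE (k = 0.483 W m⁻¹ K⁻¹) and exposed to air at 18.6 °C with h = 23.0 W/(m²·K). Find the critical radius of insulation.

For a sphere, r_cr = 2k_ins/h = 2·0.483/23.0 = 0.0420 m = 4.20 cm

r_cr = 4.20 cm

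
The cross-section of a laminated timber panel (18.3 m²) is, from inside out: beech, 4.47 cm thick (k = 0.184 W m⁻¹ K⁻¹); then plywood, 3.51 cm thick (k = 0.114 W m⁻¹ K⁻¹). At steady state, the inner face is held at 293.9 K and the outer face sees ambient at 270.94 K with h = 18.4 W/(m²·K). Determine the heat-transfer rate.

Series thermal resistances, inner to outer:
  R_beech = L/(kA) = 0.0447/(0.184·18.3) = 0.01328 K/W
  R_plywood = L/(kA) = 0.0351/(0.114·18.3) = 0.01682 K/W
  R_conv,out = 1/(hA) = 1/(18.4·18.3) = 0.002970 K/W
ΣR = 0.01328 + 0.01682 + 0.002970 = 0.03307 K/W
Q = ΔT/ΣR = (293.9 K − 270.94 K)/0.03307 = 694 W

Q = 694 W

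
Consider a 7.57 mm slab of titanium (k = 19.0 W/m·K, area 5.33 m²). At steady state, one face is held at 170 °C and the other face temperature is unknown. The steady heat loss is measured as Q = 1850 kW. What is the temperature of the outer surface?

T_out = 31.7 °C

Series resistances:
  R_titanium = L/(kA) = 0.00757/(19.0·5.33) = 7.475×10^-5 K/W
ΣR = 7.475×10^-5 K/W
ΔT = Q·ΣR = 1.85×10^6 × 7.475×10^-5 = 138.3 K
Heat flows outward, so T_out = T_in − ΔT = 170 − 138.3 = 31.7 °C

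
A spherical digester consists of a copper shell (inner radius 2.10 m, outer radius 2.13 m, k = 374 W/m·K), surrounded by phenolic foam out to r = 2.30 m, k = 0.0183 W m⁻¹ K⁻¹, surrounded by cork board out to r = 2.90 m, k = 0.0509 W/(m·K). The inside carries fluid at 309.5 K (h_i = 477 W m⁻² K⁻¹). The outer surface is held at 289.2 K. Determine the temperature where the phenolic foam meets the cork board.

Treat each layer as a resistance in series:
  R_conv,in = 1/(4πr²h) = 1/(4π·2.10²·477) = 3.783×10^-5 K/W
  R_copper = (1/2.10 − 1/2.13)/(4πk) = 0.006707/(4π·374) = 1.427×10^-6 K/W
  R_phenolic foam = (1/2.13 − 1/2.30)/(4πk) = 0.03470/(4π·0.0183) = 0.1509 K/W
  R_cork board = (1/2.30 − 1/2.90)/(4πk) = 0.08996/(4π·0.0509) = 0.1406 K/W
ΣR = 3.783×10^-5 + 1.427×10^-6 + 0.1509 + 0.1406 = 0.2915 K/W
Q = ΔT/ΣR = (309.5 K − 289.2 K)/0.2915 = 69.64 W
From the inner boundary to the phenolic foam/cork board interface, ΣR_partial = 0.1509 K/W.
T_interface = T_in − Q·ΣR_partial = 309.5 K − (69.64)(0.1509) = 299.0 K

T = 299.0 K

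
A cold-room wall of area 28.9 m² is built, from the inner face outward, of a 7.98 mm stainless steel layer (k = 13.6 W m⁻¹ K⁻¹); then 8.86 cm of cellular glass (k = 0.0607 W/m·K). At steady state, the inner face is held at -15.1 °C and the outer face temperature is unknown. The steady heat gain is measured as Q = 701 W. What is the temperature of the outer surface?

Sum the resistances:
  R_stainless steel = L/(kA) = 0.00798/(13.6·28.9) = 2.030×10^-5 K/W
  R_cellular glass = L/(kA) = 0.0886/(0.0607·28.9) = 0.05051 K/W
ΣR = 0.05053 K/W
ΔT = Q·ΣR = 701 × 0.05053 = 35.42 K
Heat flows inward, so T_out = T_in + ΔT = -15.1 + 35.42 = 20.3 °C

T_out = 20.3 °C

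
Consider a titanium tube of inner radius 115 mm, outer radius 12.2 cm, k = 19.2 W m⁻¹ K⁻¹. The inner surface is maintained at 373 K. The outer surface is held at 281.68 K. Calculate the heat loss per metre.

Q' = 2πk·ΔT/ln(r₂/r₁) = 2π × 19.2 × 91.32 / ln(0.122/0.115) = 1.86×10^5 W/m

Q' = 186 kW/m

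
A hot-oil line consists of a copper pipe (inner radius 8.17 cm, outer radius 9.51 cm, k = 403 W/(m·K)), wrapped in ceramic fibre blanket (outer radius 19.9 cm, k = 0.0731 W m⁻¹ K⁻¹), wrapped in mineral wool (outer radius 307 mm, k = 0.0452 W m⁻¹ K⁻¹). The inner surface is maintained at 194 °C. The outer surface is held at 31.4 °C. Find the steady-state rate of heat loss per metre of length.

Q' = 51.9 W/m

Resistance network (inner→outer):
  R'_copper = ln(0.0951/0.0817)/(2πk) = 0.1519/(2π·403) = 5.998×10^-5 m·K/W
  R'_ceramic fibre blanket = ln(0.199/0.0951)/(2πk) = 0.7384/(2π·0.0731) = 1.608 m·K/W
  R'_mineral wool = ln(0.307/0.199)/(2πk) = 0.4335/(2π·0.0452) = 1.527 m·K/W
ΣR = 5.998×10^-5 + 1.608 + 1.527 = 3.135 m·K/W
Q' = ΔT/ΣR = (194 °C − 31.4 °C)/3.135 = 51.9 W/m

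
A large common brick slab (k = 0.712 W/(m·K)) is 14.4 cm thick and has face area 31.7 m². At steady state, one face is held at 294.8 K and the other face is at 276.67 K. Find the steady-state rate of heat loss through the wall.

Q = kA·ΔT/L = 0.712 × 31.7 × |294.8 K − 276.67 K| / 0.144 = 2840 W

Q = 2.84 kW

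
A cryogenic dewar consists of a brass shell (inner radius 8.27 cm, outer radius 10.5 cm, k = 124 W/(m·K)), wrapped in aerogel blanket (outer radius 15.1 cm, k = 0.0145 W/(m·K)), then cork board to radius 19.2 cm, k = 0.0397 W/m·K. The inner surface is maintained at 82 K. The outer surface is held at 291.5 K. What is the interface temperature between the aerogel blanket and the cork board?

T = 259.8 K

Treat each layer as a resistance in series:
  R_brass = (1/0.0827 − 1/0.105)/(4πk) = 2.568/(4π·124) = 0.001648 K/W
  R_aerogel blanket = (1/0.105 − 1/0.151)/(4πk) = 2.901/(4π·0.0145) = 15.92 K/W
  R_cork board = (1/0.151 − 1/0.192)/(4πk) = 1.414/(4π·0.0397) = 2.835 K/W
ΣR = 0.001648 + 15.92 + 2.835 = 18.76 K/W
Q = ΔT/ΣR = (82 K − 291.5 K)/18.76 = -11.17 W
From the inner boundary to the aerogel blanket/cork board interface, ΣR_partial = 15.92 K/W.
T_interface = T_in − Q·ΣR_partial = 82 K − (-11.17)(15.92) = 259.8 K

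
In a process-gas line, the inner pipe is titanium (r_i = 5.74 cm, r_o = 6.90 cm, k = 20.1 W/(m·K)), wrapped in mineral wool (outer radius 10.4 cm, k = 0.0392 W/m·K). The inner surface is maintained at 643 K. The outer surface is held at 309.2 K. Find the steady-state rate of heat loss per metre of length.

Q' = 200 W/m

Resistance network (inner→outer):
  R'_titanium = ln(0.0690/0.0574)/(2πk) = 0.1841/(2π·20.1) = 0.001457 m·K/W
  R'_mineral wool = ln(0.104/0.0690)/(2πk) = 0.4103/(2π·0.0392) = 1.666 m·K/W
ΣR = 0.001457 + 1.666 = 1.667 m·K/W
Q' = ΔT/ΣR = (643 K − 309.2 K)/1.667 = 200 W/m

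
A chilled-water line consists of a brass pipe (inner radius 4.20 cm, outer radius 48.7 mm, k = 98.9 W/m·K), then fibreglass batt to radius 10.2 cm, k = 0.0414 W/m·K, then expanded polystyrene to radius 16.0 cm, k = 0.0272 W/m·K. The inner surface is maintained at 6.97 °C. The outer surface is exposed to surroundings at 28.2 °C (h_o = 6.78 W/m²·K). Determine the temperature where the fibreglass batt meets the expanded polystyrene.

T = 17.7 °C

Series thermal resistances, inner to outer:
  R'_brass = ln(0.0487/0.0420)/(2πk) = 0.1480/(2π·98.9) = 2.382×10^-4 m·K/W
  R'_fibreglass batt = ln(0.102/0.0487)/(2πk) = 0.7393/(2π·0.0414) = 2.842 m·K/W
  R'_expanded polystyrene = ln(0.160/0.102)/(2πk) = 0.4502/(2π·0.0272) = 2.634 m·K/W
  R'_conv,out = 1/(2πr h) = 1/(2π·0.160·6.78) = 0.1467 m·K/W
ΣR = 2.382×10^-4 + 2.842 + 2.634 + 0.1467 = 5.623 m·K/W
Q' = ΔT/ΣR = (6.97 °C − 28.2 °C)/5.623 = -3.776 W/m
From the inner boundary to the fibreglass batt/expanded polystyrene interface, ΣR_partial = 2.842 m·K/W.
T_interface = T_in − Q'·ΣR_partial = 6.97 °C − (-3.776)(2.842) = 17.7 °C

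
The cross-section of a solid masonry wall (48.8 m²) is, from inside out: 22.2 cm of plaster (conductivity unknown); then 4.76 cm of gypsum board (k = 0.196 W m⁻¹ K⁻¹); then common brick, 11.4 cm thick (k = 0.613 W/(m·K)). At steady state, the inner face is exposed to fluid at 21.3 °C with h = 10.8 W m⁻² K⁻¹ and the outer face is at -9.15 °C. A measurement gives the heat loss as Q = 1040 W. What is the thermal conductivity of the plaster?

k = 0.245 W/m·K

ΣR = ΔT/Q = |21.3 − -9.15|/1040 = 0.02928 K/W
Known resistances:
  R_conv,in = 1/(hA) = 1/(10.8·48.8) = 0.001897 K/W
  R_gypsum board = L/(kA) = 0.0476/(0.196·48.8) = 0.004977 K/W
  R_common brick = L/(kA) = 0.114/(0.613·48.8) = 0.003811 K/W
R_plaster = ΣR − ΣR_known = 0.02928 − 0.01069 = 0.01859 K/W
L/(kA) = 0.01859 ⇒ k = 0.222/(0.01859·48.8) = 0.245 W/m·K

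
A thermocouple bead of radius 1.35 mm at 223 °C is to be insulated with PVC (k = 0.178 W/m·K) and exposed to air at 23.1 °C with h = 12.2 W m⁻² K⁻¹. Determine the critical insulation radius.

r_cr = 2.92 cm

For a sphere, r_cr = 2k_ins/h = 2·0.178/12.2 = 0.0292 m = 2.92 cm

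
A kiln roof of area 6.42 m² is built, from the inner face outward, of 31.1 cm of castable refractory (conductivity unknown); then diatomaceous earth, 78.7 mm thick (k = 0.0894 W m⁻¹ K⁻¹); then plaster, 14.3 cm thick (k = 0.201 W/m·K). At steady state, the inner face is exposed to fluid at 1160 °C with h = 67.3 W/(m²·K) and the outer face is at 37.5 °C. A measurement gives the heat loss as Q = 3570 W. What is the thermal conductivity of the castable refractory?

k = 0.755 W/m·K

ΣR = ΔT/Q = |1160 − 37.5|/3570 = 0.3144 K/W
Known resistances:
  R_conv,in = 1/(hA) = 1/(67.3·6.42) = 0.002314 K/W
  R_diatomaceous earth = L/(kA) = 0.0787/(0.0894·6.42) = 0.1371 K/W
  R_plaster = L/(kA) = 0.143/(0.201·6.42) = 0.1108 K/W
R_castable refractory = ΣR − ΣR_known = 0.3144 − 0.2502 = 0.06420 K/W
L/(kA) = 0.06420 ⇒ k = 0.311/(0.06420·6.42) = 0.755 W/m·K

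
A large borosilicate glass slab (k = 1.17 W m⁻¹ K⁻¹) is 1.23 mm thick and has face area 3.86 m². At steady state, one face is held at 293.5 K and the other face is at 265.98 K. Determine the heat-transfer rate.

Q = kA·ΔT/L = 1.17 × 3.86 × |293.5 K − 265.98 K| / 0.00123 = 1.01×10^5 W

Q = 1.01×10^5 W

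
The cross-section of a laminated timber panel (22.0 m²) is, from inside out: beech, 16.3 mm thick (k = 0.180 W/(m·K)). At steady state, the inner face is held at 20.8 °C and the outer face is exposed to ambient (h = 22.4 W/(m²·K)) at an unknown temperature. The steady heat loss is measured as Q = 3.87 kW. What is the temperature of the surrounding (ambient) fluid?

T_out = -2.98 °C

Sum the resistances:
  R_beech = L/(kA) = 0.0163/(0.180·22.0) = 0.004116 K/W
  R_conv,out = 1/(hA) = 1/(22.4·22.0) = 0.002029 K/W
ΣR = 0.006145 K/W
ΔT = Q·ΣR = 3870 × 0.006145 = 23.78 K
Heat flows outward, so T_out = T_in − ΔT = 20.8 − 23.78 = -2.98 °C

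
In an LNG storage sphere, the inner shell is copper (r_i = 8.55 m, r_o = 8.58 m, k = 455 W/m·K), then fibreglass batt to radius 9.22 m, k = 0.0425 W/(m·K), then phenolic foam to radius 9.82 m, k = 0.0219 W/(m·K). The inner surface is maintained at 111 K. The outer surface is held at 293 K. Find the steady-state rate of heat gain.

Q = 4640 W

Series thermal resistances, inner to outer:
  R_copper = (1/8.55 − 1/8.58)/(4πk) = 4.089×10^-4/(4π·455) = 7.152×10^-8 K/W
  R_fibreglass batt = (1/8.58 − 1/9.22)/(4πk) = 0.008090/(4π·0.0425) = 0.01515 K/W
  R_phenolic foam = (1/9.22 − 1/9.82)/(4πk) = 0.006627/(4π·0.0219) = 0.02408 K/W
ΣR = 7.152×10^-8 + 0.01515 + 0.02408 = 0.03923 K/W
Q = ΔT/ΣR = (111 K − 293 K)/0.03923 = -4640 W
(Negative Q ⇒ heat flows inward; heat gain = 4640 W.)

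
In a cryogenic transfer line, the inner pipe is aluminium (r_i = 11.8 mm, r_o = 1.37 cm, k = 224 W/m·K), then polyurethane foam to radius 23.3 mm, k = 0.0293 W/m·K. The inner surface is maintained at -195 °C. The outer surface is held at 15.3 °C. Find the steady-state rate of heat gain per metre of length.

Q' = 72.9 W/m

Resistance network (inner→outer):
  R'_aluminium = ln(0.0137/0.0118)/(2πk) = 0.1493/(2π·224) = 1.061×10^-4 m·K/W
  R'_polyurethane foam = ln(0.0233/0.0137)/(2πk) = 0.5311/(2π·0.0293) = 2.885 m·K/W
ΣR = 1.061×10^-4 + 2.885 = 2.885 m·K/W
Q' = ΔT/ΣR = (-195 °C − 15.3 °C)/2.885 = -72.9 W/m
(Negative Q' ⇒ heat flows inward; heat gain = 72.9 W/m.)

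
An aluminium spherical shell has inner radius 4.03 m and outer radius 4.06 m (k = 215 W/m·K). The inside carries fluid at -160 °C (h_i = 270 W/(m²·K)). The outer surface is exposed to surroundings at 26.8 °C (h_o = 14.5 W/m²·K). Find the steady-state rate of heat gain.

Treat each layer as a resistance in series:
  R_conv,in = 1/(4πr²h) = 1/(4π·4.03²·270) = 1.815×10^-5 K/W
  R_aluminium = (1/4.03 − 1/4.06)/(4πk) = 0.001834/(4π·215) = 6.786×10^-7 K/W
  R_conv,out = 1/(4πr²h) = 1/(4π·4.06²·14.5) = 3.329×10^-4 K/W
ΣR = 1.815×10^-5 + 6.786×10^-7 + 3.329×10^-4 = 3.517×10^-4 K/W
Q = ΔT/ΣR = (-160 °C − 26.8 °C)/3.517×10^-4 = -5.31×10^5 W
(Negative Q ⇒ heat flows inward; heat gain = 5.31×10^5 W.)

Q = 531 kW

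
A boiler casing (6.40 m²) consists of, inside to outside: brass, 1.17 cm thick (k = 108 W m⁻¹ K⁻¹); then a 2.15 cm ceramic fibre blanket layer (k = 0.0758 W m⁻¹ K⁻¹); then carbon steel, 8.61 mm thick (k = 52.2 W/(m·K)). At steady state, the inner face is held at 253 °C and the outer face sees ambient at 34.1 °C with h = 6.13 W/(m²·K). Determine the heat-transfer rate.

Q = 3130 W

Treat each layer as a resistance in series:
  R_brass = L/(kA) = 0.0117/(108·6.40) = 1.693×10^-5 K/W
  R_ceramic fibre blanket = L/(kA) = 0.0215/(0.0758·6.40) = 0.04432 K/W
  R_carbon steel = L/(kA) = 0.00861/(52.2·6.40) = 2.577×10^-5 K/W
  R_conv,out = 1/(hA) = 1/(6.13·6.40) = 0.02549 K/W
ΣR = 1.693×10^-5 + 0.04432 + 2.577×10^-5 + 0.02549 = 0.06985 K/W
Q = ΔT/ΣR = (253 °C − 34.1 °C)/0.06985 = 3130 W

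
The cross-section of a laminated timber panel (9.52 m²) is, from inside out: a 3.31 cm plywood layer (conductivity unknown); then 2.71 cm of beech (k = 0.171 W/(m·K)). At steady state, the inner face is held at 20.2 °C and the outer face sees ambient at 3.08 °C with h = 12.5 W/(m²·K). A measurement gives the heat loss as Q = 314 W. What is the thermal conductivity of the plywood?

ΣR = ΔT/Q = |20.2 − 3.08|/314 = 0.05452 K/W
Known resistances:
  R_beech = L/(kA) = 0.0271/(0.171·9.52) = 0.01665 K/W
  R_conv,out = 1/(hA) = 1/(12.5·9.52) = 0.008403 K/W
R_plywood = ΣR − ΣR_known = 0.05452 − 0.02505 = 0.02947 K/W
L/(kA) = 0.02947 ⇒ k = 0.0331/(0.02947·9.52) = 0.118 W/m·K

k = 0.118 W/m·K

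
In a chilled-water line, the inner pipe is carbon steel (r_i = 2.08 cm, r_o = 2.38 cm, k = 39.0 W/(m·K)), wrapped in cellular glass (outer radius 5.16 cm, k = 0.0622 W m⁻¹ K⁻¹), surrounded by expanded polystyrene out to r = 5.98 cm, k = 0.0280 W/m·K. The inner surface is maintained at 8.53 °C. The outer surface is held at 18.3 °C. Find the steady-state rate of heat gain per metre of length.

Q' = 3.47 W/m

Series thermal resistances, inner to outer:
  R'_carbon steel = ln(0.0238/0.0208)/(2πk) = 0.1347/(2π·39.0) = 5.498×10^-4 m·K/W
  R'_cellular glass = ln(0.0516/0.0238)/(2πk) = 0.7738/(2π·0.0622) = 1.980 m·K/W
  R'_expanded polystyrene = ln(0.0598/0.0516)/(2πk) = 0.1475/(2π·0.0280) = 0.8383 m·K/W
ΣR = 5.498×10^-4 + 1.980 + 0.8383 = 2.819 m·K/W
Q' = ΔT/ΣR = (8.53 °C − 18.3 °C)/2.819 = -3.47 W/m
(Negative Q' ⇒ heat flows inward; heat gain = 3.47 W/m.)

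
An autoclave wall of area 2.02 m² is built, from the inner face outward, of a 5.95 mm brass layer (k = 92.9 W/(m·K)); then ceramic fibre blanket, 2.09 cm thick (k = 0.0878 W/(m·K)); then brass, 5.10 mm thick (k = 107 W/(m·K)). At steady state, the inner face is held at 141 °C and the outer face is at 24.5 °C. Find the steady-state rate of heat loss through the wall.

Q = 988 W

Resistance network (inner→outer):
  R_brass = L/(kA) = 0.00595/(92.9·2.02) = 3.171×10^-5 K/W
  R_ceramic fibre blanket = L/(kA) = 0.0209/(0.0878·2.02) = 0.1178 K/W
  R_brass = L/(kA) = 0.00510/(107·2.02) = 2.360×10^-5 K/W
ΣR = 3.171×10^-5 + 0.1178 + 2.360×10^-5 = 0.1179 K/W
Q = ΔT/ΣR = (141 °C − 24.5 °C)/0.1179 = 988 W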